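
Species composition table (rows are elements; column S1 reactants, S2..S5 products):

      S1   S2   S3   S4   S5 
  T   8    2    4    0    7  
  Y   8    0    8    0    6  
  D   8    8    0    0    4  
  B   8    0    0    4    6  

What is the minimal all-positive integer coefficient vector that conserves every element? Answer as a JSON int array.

T: 6·8 = 48 | 4·2+3·4+6·0+4·7 = 48
Y: 6·8 = 48 | 4·0+3·8+6·0+4·6 = 48
D: 6·8 = 48 | 4·8+3·0+6·0+4·4 = 48
B: 6·8 = 48 | 4·0+3·0+6·4+4·6 = 48
gcd(6,4,3,6,4) = 1

Coefficients: [6, 4, 3, 6, 4]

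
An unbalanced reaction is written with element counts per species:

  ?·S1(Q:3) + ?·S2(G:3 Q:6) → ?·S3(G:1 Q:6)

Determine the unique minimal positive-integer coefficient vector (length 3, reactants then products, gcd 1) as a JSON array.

G: 4·0+1·3 = 3 | 3·1 = 3
Q: 4·3+1·6 = 18 | 3·6 = 18
gcd(4,1,3) = 1

Coefficients: [4, 1, 3]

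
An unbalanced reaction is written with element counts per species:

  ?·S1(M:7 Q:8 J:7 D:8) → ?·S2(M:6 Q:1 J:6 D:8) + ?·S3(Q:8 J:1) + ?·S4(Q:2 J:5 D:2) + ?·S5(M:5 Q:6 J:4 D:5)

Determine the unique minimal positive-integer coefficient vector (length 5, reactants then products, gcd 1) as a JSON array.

M: 6·7 = 42 | 2·6+1·0+1·0+6·5 = 42
Q: 6·8 = 48 | 2·1+1·8+1·2+6·6 = 48
J: 6·7 = 42 | 2·6+1·1+1·5+6·4 = 42
D: 6·8 = 48 | 2·8+1·0+1·2+6·5 = 48
gcd(6,2,1,1,6) = 1

Coefficients: [6, 2, 1, 1, 6]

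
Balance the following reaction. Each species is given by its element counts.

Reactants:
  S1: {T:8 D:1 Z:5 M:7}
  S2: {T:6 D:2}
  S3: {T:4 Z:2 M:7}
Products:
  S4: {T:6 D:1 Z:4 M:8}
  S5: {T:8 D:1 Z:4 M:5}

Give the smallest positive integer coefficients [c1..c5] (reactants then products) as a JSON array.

T: 6·8+1·6+1·4 = 58 | 3·6+5·8 = 58
D: 6·1+1·2+1·0 = 8 | 3·1+5·1 = 8
Z: 6·5+1·0+1·2 = 32 | 3·4+5·4 = 32
M: 6·7+1·0+1·7 = 49 | 3·8+5·5 = 49
gcd(6,1,1,3,5) = 1

Coefficients: [6, 1, 1, 3, 5]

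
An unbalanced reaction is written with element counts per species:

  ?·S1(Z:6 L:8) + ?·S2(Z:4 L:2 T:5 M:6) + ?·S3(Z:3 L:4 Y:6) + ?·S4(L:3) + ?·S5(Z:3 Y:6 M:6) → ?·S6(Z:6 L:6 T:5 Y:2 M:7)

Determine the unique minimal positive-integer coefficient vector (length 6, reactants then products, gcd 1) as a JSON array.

Coefficients: [1, 6, 1, 4, 1, 6]

Z: 1·6+6·4+1·3+4·0+1·3 = 36 | 6·6 = 36
L: 1·8+6·2+1·4+4·3+1·0 = 36 | 6·6 = 36
T: 1·0+6·5+1·0+4·0+1·0 = 30 | 6·5 = 30
Y: 1·0+6·0+1·6+4·0+1·6 = 12 | 6·2 = 12
M: 1·0+6·6+1·0+4·0+1·6 = 42 | 6·7 = 42
gcd(1,6,1,4,1,6) = 1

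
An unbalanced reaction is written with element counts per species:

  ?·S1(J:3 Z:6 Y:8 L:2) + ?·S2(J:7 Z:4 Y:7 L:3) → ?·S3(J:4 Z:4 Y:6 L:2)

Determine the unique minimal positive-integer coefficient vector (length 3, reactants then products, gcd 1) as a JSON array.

J: 2·3+2·7 = 20 | 5·4 = 20
Z: 2·6+2·4 = 20 | 5·4 = 20
Y: 2·8+2·7 = 30 | 5·6 = 30
L: 2·2+2·3 = 10 | 5·2 = 10
gcd(2,2,5) = 1

Coefficients: [2, 2, 5]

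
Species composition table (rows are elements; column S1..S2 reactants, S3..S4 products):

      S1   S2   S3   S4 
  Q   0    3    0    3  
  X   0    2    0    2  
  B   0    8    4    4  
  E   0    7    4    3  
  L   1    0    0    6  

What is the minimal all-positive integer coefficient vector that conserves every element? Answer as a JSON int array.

Coefficients: [6, 1, 1, 1]

Q: 6·0+1·3 = 3 | 1·0+1·3 = 3
X: 6·0+1·2 = 2 | 1·0+1·2 = 2
B: 6·0+1·8 = 8 | 1·4+1·4 = 8
E: 6·0+1·7 = 7 | 1·4+1·3 = 7
L: 6·1+1·0 = 6 | 1·0+1·6 = 6
gcd(6,1,1,1) = 1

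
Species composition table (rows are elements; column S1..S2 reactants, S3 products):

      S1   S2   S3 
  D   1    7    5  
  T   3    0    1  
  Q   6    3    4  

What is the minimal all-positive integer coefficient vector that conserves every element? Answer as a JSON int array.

D: 1·1+2·7 = 15 | 3·5 = 15
T: 1·3+2·0 = 3 | 3·1 = 3
Q: 1·6+2·3 = 12 | 3·4 = 12
gcd(1,2,3) = 1

Coefficients: [1, 2, 3]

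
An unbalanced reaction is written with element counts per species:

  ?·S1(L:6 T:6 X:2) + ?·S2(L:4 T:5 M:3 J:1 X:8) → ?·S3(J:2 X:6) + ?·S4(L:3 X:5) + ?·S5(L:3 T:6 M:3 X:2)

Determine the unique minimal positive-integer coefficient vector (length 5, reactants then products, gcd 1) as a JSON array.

L: 1·6+6·4 = 30 | 3·0+4·3+6·3 = 30
T: 1·6+6·5 = 36 | 3·0+4·0+6·6 = 36
M: 1·0+6·3 = 18 | 3·0+4·0+6·3 = 18
J: 1·0+6·1 = 6 | 3·2+4·0+6·0 = 6
X: 1·2+6·8 = 50 | 3·6+4·5+6·2 = 50
gcd(1,6,3,4,6) = 1

Coefficients: [1, 6, 3, 4, 6]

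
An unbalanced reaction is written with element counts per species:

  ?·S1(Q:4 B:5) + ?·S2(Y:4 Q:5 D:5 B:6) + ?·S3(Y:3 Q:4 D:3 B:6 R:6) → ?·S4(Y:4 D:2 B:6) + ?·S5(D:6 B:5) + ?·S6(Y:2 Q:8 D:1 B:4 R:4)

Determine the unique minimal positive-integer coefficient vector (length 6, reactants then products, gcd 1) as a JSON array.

Coefficients: [3, 4, 4, 4, 3, 6]

Y: 3·0+4·4+4·3 = 28 | 4·4+3·0+6·2 = 28
Q: 3·4+4·5+4·4 = 48 | 4·0+3·0+6·8 = 48
D: 3·0+4·5+4·3 = 32 | 4·2+3·6+6·1 = 32
B: 3·5+4·6+4·6 = 63 | 4·6+3·5+6·4 = 63
R: 3·0+4·0+4·6 = 24 | 4·0+3·0+6·4 = 24
gcd(3,4,4,4,3,6) = 1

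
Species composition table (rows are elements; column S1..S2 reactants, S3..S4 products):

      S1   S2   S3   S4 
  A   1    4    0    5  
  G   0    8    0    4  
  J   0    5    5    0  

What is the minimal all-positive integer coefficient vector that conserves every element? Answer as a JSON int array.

A: 6·1+1·4 = 10 | 1·0+2·5 = 10
G: 6·0+1·8 = 8 | 1·0+2·4 = 8
J: 6·0+1·5 = 5 | 1·5+2·0 = 5
gcd(6,1,1,2) = 1

Coefficients: [6, 1, 1, 2]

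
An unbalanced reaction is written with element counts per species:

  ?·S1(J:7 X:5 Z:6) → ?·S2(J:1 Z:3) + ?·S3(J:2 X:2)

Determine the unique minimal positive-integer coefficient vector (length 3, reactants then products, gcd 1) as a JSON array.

Coefficients: [2, 4, 5]

J: 2·7 = 14 | 4·1+5·2 = 14
X: 2·5 = 10 | 4·0+5·2 = 10
Z: 2·6 = 12 | 4·3+5·0 = 12
gcd(2,4,5) = 1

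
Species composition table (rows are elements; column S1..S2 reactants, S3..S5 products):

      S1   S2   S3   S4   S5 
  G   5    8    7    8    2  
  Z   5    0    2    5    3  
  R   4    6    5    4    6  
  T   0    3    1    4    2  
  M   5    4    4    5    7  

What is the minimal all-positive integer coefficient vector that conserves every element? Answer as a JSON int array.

Coefficients: [4, 4, 6, 1, 1]

G: 4·5+4·8 = 52 | 6·7+1·8+1·2 = 52
Z: 4·5+4·0 = 20 | 6·2+1·5+1·3 = 20
R: 4·4+4·6 = 40 | 6·5+1·4+1·6 = 40
T: 4·0+4·3 = 12 | 6·1+1·4+1·2 = 12
M: 4·5+4·4 = 36 | 6·4+1·5+1·7 = 36
gcd(4,4,6,1,1) = 1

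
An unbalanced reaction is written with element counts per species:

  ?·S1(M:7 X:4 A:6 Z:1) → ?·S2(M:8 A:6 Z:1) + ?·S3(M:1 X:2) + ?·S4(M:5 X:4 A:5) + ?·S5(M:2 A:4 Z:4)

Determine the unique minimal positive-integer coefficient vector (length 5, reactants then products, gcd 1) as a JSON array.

M: 6·7 = 42 | 2·8+4·1+4·5+1·2 = 42
X: 6·4 = 24 | 2·0+4·2+4·4+1·0 = 24
A: 6·6 = 36 | 2·6+4·0+4·5+1·4 = 36
Z: 6·1 = 6 | 2·1+4·0+4·0+1·4 = 6
gcd(6,2,4,4,1) = 1

Coefficients: [6, 2, 4, 4, 1]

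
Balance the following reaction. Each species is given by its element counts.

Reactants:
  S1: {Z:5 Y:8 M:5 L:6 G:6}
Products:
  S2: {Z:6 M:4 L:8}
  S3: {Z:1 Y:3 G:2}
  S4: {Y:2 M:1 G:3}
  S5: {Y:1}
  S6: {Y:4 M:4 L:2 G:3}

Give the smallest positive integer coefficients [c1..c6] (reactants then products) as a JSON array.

Z: 3·5 = 15 | 2·6+3·1+3·0+5·0+1·0 = 15
Y: 3·8 = 24 | 2·0+3·3+3·2+5·1+1·4 = 24
M: 3·5 = 15 | 2·4+3·0+3·1+5·0+1·4 = 15
L: 3·6 = 18 | 2·8+3·0+3·0+5·0+1·2 = 18
G: 3·6 = 18 | 2·0+3·2+3·3+5·0+1·3 = 18
gcd(3,2,3,3,5,1) = 1

Coefficients: [3, 2, 3, 3, 5, 1]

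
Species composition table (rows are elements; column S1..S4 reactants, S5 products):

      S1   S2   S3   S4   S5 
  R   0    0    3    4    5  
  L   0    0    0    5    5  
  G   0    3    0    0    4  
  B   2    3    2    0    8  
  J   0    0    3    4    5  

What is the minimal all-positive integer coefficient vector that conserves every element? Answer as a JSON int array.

Coefficients: [5, 4, 1, 3, 3]

R: 5·0+4·0+1·3+3·4 = 15 | 3·5 = 15
L: 5·0+4·0+1·0+3·5 = 15 | 3·5 = 15
G: 5·0+4·3+1·0+3·0 = 12 | 3·4 = 12
B: 5·2+4·3+1·2+3·0 = 24 | 3·8 = 24
J: 5·0+4·0+1·3+3·4 = 15 | 3·5 = 15
gcd(5,4,1,3,3) = 1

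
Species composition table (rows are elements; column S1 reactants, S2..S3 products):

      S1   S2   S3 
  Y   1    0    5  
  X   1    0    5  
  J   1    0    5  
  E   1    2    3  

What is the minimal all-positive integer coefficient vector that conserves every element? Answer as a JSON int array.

Y: 5·1 = 5 | 1·0+1·5 = 5
X: 5·1 = 5 | 1·0+1·5 = 5
J: 5·1 = 5 | 1·0+1·5 = 5
E: 5·1 = 5 | 1·2+1·3 = 5
gcd(5,1,1) = 1

Coefficients: [5, 1, 1]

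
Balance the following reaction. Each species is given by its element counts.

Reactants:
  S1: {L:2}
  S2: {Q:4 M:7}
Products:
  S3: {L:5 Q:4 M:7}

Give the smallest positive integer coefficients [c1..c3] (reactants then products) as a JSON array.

Coefficients: [5, 2, 2]

L: 5·2+2·0 = 10 | 2·5 = 10
Q: 5·0+2·4 = 8 | 2·4 = 8
M: 5·0+2·7 = 14 | 2·7 = 14
gcd(5,2,2) = 1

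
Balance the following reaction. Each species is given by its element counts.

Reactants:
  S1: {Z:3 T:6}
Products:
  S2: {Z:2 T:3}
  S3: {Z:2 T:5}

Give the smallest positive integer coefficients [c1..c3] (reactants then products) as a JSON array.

Z: 4·3 = 12 | 3·2+3·2 = 12
T: 4·6 = 24 | 3·3+3·5 = 24
gcd(4,3,3) = 1

Coefficients: [4, 3, 3]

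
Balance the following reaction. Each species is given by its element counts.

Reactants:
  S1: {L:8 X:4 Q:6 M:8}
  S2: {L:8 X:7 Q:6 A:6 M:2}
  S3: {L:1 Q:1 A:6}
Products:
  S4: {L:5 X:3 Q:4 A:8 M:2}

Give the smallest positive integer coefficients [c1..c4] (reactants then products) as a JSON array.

Coefficients: [1, 2, 6, 6]

L: 1·8+2·8+6·1 = 30 | 6·5 = 30
X: 1·4+2·7+6·0 = 18 | 6·3 = 18
Q: 1·6+2·6+6·1 = 24 | 6·4 = 24
A: 1·0+2·6+6·6 = 48 | 6·8 = 48
M: 1·8+2·2+6·0 = 12 | 6·2 = 12
gcd(1,2,6,6) = 1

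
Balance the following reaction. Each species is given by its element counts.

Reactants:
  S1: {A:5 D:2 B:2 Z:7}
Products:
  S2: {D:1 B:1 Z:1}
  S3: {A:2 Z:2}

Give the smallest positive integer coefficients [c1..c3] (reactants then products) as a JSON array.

Coefficients: [2, 4, 5]

A: 2·5 = 10 | 4·0+5·2 = 10
D: 2·2 = 4 | 4·1+5·0 = 4
B: 2·2 = 4 | 4·1+5·0 = 4
Z: 2·7 = 14 | 4·1+5·2 = 14
gcd(2,4,5) = 1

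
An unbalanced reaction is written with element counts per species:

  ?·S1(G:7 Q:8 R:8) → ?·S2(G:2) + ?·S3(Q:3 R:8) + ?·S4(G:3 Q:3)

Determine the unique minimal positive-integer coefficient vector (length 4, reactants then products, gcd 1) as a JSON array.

G: 3·7 = 21 | 3·2+3·0+5·3 = 21
Q: 3·8 = 24 | 3·0+3·3+5·3 = 24
R: 3·8 = 24 | 3·0+3·8+5·0 = 24
gcd(3,3,3,5) = 1

Coefficients: [3, 3, 3, 5]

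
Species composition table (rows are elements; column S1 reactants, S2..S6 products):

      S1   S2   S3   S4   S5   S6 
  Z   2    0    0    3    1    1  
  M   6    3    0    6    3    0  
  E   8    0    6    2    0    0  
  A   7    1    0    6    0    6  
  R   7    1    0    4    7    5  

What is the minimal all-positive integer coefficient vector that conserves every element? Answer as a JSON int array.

Coefficients: [5, 5, 6, 2, 1, 3]

Z: 5·2 = 10 | 5·0+6·0+2·3+1·1+3·1 = 10
M: 5·6 = 30 | 5·3+6·0+2·6+1·3+3·0 = 30
E: 5·8 = 40 | 5·0+6·6+2·2+1·0+3·0 = 40
A: 5·7 = 35 | 5·1+6·0+2·6+1·0+3·6 = 35
R: 5·7 = 35 | 5·1+6·0+2·4+1·7+3·5 = 35
gcd(5,5,6,2,1,3) = 1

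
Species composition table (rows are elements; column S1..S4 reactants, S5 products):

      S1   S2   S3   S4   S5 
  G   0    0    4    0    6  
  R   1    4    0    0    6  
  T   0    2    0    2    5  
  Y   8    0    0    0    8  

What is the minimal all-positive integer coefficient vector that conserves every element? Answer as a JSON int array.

G: 4·0+5·0+6·4+5·0 = 24 | 4·6 = 24
R: 4·1+5·4+6·0+5·0 = 24 | 4·6 = 24
T: 4·0+5·2+6·0+5·2 = 20 | 4·5 = 20
Y: 4·8+5·0+6·0+5·0 = 32 | 4·8 = 32
gcd(4,5,6,5,4) = 1

Coefficients: [4, 5, 6, 5, 4]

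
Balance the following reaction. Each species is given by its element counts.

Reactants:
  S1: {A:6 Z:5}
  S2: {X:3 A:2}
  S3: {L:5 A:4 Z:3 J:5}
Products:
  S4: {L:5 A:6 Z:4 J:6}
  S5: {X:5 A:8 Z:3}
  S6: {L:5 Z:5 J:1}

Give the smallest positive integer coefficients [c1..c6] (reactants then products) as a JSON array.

Coefficients: [3, 5, 5, 4, 3, 1]

X: 3·0+5·3+5·0 = 15 | 4·0+3·5+1·0 = 15
L: 3·0+5·0+5·5 = 25 | 4·5+3·0+1·5 = 25
A: 3·6+5·2+5·4 = 48 | 4·6+3·8+1·0 = 48
Z: 3·5+5·0+5·3 = 30 | 4·4+3·3+1·5 = 30
J: 3·0+5·0+5·5 = 25 | 4·6+3·0+1·1 = 25
gcd(3,5,5,4,3,1) = 1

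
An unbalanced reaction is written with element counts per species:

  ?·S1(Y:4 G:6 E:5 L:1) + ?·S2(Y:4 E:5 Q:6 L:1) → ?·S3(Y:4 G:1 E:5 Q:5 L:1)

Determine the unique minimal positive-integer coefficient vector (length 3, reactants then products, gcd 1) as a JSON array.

Coefficients: [1, 5, 6]

Y: 1·4+5·4 = 24 | 6·4 = 24
G: 1·6+5·0 = 6 | 6·1 = 6
E: 1·5+5·5 = 30 | 6·5 = 30
Q: 1·0+5·6 = 30 | 6·5 = 30
L: 1·1+5·1 = 6 | 6·1 = 6
gcd(1,5,6) = 1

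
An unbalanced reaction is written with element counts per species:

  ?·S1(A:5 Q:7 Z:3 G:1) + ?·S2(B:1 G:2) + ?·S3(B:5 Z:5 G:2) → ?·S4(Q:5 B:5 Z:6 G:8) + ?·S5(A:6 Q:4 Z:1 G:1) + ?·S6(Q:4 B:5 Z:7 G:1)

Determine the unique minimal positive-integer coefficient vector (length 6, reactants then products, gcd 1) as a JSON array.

A: 6·5+5·0+4·0 = 30 | 2·0+5·6+3·0 = 30
Q: 6·7+5·0+4·0 = 42 | 2·5+5·4+3·4 = 42
B: 6·0+5·1+4·5 = 25 | 2·5+5·0+3·5 = 25
Z: 6·3+5·0+4·5 = 38 | 2·6+5·1+3·7 = 38
G: 6·1+5·2+4·2 = 24 | 2·8+5·1+3·1 = 24
gcd(6,5,4,2,5,3) = 1

Coefficients: [6, 5, 4, 2, 5, 3]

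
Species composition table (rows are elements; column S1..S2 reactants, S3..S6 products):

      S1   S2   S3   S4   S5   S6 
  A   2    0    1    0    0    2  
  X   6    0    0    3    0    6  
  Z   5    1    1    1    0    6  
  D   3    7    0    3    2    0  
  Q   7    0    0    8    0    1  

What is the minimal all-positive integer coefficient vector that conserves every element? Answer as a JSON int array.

Coefficients: [5, 1, 4, 4, 5, 3]

A: 5·2+1·0 = 10 | 4·1+4·0+5·0+3·2 = 10
X: 5·6+1·0 = 30 | 4·0+4·3+5·0+3·6 = 30
Z: 5·5+1·1 = 26 | 4·1+4·1+5·0+3·6 = 26
D: 5·3+1·7 = 22 | 4·0+4·3+5·2+3·0 = 22
Q: 5·7+1·0 = 35 | 4·0+4·8+5·0+3·1 = 35
gcd(5,1,4,4,5,3) = 1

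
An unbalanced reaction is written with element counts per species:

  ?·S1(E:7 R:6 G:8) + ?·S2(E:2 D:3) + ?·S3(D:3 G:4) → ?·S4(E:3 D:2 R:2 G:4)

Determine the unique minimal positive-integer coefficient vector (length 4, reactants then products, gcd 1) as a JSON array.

E: 1·7+1·2+1·0 = 9 | 3·3 = 9
D: 1·0+1·3+1·3 = 6 | 3·2 = 6
R: 1·6+1·0+1·0 = 6 | 3·2 = 6
G: 1·8+1·0+1·4 = 12 | 3·4 = 12
gcd(1,1,1,3) = 1

Coefficients: [1, 1, 1, 3]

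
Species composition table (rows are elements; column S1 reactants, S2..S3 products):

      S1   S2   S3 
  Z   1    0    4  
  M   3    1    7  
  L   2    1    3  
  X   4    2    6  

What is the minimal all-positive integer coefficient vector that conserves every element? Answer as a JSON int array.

Coefficients: [4, 5, 1]

Z: 4·1 = 4 | 5·0+1·4 = 4
M: 4·3 = 12 | 5·1+1·7 = 12
L: 4·2 = 8 | 5·1+1·3 = 8
X: 4·4 = 16 | 5·2+1·6 = 16
gcd(4,5,1) = 1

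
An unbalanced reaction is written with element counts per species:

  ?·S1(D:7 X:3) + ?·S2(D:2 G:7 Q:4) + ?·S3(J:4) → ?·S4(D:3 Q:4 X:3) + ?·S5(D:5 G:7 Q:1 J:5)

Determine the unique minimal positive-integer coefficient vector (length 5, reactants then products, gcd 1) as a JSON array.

Coefficients: [3, 4, 5, 3, 4]

D: 3·7+4·2+5·0 = 29 | 3·3+4·5 = 29
G: 3·0+4·7+5·0 = 28 | 3·0+4·7 = 28
Q: 3·0+4·4+5·0 = 16 | 3·4+4·1 = 16
X: 3·3+4·0+5·0 = 9 | 3·3+4·0 = 9
J: 3·0+4·0+5·4 = 20 | 3·0+4·5 = 20
gcd(3,4,5,3,4) = 1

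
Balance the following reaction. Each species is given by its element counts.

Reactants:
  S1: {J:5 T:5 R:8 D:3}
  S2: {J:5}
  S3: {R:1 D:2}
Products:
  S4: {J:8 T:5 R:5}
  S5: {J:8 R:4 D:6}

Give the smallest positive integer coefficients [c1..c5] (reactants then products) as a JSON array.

Coefficients: [2, 6, 6, 2, 3]

J: 2·5+6·5+6·0 = 40 | 2·8+3·8 = 40
T: 2·5+6·0+6·0 = 10 | 2·5+3·0 = 10
R: 2·8+6·0+6·1 = 22 | 2·5+3·4 = 22
D: 2·3+6·0+6·2 = 18 | 2·0+3·6 = 18
gcd(2,6,6,2,3) = 1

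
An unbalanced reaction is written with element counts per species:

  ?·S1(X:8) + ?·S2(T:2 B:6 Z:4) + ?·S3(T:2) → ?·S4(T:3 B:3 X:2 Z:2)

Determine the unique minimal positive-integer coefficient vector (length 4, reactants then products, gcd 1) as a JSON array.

T: 1·0+2·2+4·2 = 12 | 4·3 = 12
B: 1·0+2·6+4·0 = 12 | 4·3 = 12
X: 1·8+2·0+4·0 = 8 | 4·2 = 8
Z: 1·0+2·4+4·0 = 8 | 4·2 = 8
gcd(1,2,4,4) = 1

Coefficients: [1, 2, 4, 4]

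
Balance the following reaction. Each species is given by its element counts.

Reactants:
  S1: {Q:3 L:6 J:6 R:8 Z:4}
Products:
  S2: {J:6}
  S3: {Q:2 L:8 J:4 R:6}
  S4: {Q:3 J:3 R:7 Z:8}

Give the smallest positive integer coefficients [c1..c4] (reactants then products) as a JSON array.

Q: 4·3 = 12 | 1·0+3·2+2·3 = 12
L: 4·6 = 24 | 1·0+3·8+2·0 = 24
J: 4·6 = 24 | 1·6+3·4+2·3 = 24
R: 4·8 = 32 | 1·0+3·6+2·7 = 32
Z: 4·4 = 16 | 1·0+3·0+2·8 = 16
gcd(4,1,3,2) = 1

Coefficients: [4, 1, 3, 2]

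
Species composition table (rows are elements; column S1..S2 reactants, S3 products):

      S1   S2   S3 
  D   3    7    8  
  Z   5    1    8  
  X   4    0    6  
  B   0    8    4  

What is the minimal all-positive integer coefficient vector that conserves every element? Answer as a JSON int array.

Coefficients: [3, 1, 2]

D: 3·3+1·7 = 16 | 2·8 = 16
Z: 3·5+1·1 = 16 | 2·8 = 16
X: 3·4+1·0 = 12 | 2·6 = 12
B: 3·0+1·8 = 8 | 2·4 = 8
gcd(3,1,2) = 1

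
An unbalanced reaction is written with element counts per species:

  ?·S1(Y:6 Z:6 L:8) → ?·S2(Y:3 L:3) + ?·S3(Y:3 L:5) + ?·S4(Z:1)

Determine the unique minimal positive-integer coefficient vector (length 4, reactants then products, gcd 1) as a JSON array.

Coefficients: [1, 1, 1, 6]

Y: 1·6 = 6 | 1·3+1·3+6·0 = 6
Z: 1·6 = 6 | 1·0+1·0+6·1 = 6
L: 1·8 = 8 | 1·3+1·5+6·0 = 8
gcd(1,1,1,6) = 1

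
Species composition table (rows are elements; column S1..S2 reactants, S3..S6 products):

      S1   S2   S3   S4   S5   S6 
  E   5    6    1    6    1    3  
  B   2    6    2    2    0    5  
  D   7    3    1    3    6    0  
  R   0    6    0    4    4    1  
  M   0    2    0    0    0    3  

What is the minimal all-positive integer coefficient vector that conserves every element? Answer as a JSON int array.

E: 3·5+6·6 = 51 | 6·1+5·6+3·1+4·3 = 51
B: 3·2+6·6 = 42 | 6·2+5·2+3·0+4·5 = 42
D: 3·7+6·3 = 39 | 6·1+5·3+3·6+4·0 = 39
R: 3·0+6·6 = 36 | 6·0+5·4+3·4+4·1 = 36
M: 3·0+6·2 = 12 | 6·0+5·0+3·0+4·3 = 12
gcd(3,6,6,5,3,4) = 1

Coefficients: [3, 6, 6, 5, 3, 4]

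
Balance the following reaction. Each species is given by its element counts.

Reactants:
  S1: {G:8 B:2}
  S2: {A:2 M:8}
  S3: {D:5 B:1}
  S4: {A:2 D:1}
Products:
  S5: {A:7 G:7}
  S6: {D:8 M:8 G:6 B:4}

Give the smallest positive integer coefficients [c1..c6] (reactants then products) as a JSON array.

A: 4·0+3·2+4·0+4·2 = 14 | 2·7+3·0 = 14
D: 4·0+3·0+4·5+4·1 = 24 | 2·0+3·8 = 24
M: 4·0+3·8+4·0+4·0 = 24 | 2·0+3·8 = 24
G: 4·8+3·0+4·0+4·0 = 32 | 2·7+3·6 = 32
B: 4·2+3·0+4·1+4·0 = 12 | 2·0+3·4 = 12
gcd(4,3,4,4,2,3) = 1

Coefficients: [4, 3, 4, 4, 2, 3]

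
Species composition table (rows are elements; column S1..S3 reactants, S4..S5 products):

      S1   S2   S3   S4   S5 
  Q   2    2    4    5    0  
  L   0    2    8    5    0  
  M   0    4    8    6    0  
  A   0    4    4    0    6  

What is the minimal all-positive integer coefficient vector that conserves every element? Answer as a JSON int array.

Q: 6·2+3·2+3·4 = 30 | 6·5+4·0 = 30
L: 6·0+3·2+3·8 = 30 | 6·5+4·0 = 30
M: 6·0+3·4+3·8 = 36 | 6·6+4·0 = 36
A: 6·0+3·4+3·4 = 24 | 6·0+4·6 = 24
gcd(6,3,3,6,4) = 1

Coefficients: [6, 3, 3, 6, 4]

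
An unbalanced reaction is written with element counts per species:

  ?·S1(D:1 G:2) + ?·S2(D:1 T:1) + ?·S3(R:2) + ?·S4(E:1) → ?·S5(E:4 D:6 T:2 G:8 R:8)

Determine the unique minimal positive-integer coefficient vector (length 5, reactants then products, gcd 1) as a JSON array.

Coefficients: [4, 2, 4, 4, 1]

E: 4·0+2·0+4·0+4·1 = 4 | 1·4 = 4
D: 4·1+2·1+4·0+4·0 = 6 | 1·6 = 6
T: 4·0+2·1+4·0+4·0 = 2 | 1·2 = 2
G: 4·2+2·0+4·0+4·0 = 8 | 1·8 = 8
R: 4·0+2·0+4·2+4·0 = 8 | 1·8 = 8
gcd(4,2,4,4,1) = 1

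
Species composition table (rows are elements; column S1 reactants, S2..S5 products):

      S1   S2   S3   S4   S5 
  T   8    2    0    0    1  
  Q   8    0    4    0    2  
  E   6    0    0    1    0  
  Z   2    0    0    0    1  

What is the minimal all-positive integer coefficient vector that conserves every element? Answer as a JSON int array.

T: 1·8 = 8 | 3·2+1·0+6·0+2·1 = 8
Q: 1·8 = 8 | 3·0+1·4+6·0+2·2 = 8
E: 1·6 = 6 | 3·0+1·0+6·1+2·0 = 6
Z: 1·2 = 2 | 3·0+1·0+6·0+2·1 = 2
gcd(1,3,1,6,2) = 1

Coefficients: [1, 3, 1, 6, 2]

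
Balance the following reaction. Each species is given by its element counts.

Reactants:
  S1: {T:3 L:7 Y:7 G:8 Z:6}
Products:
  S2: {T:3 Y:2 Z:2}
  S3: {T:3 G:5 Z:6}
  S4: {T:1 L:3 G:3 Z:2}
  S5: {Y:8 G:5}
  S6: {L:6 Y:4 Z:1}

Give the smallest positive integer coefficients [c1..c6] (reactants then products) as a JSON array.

T: 6·3 = 18 | 1·3+3·3+6·1+3·0+4·0 = 18
L: 6·7 = 42 | 1·0+3·0+6·3+3·0+4·6 = 42
Y: 6·7 = 42 | 1·2+3·0+6·0+3·8+4·4 = 42
G: 6·8 = 48 | 1·0+3·5+6·3+3·5+4·0 = 48
Z: 6·6 = 36 | 1·2+3·6+6·2+3·0+4·1 = 36
gcd(6,1,3,6,3,4) = 1

Coefficients: [6, 1, 3, 6, 3, 4]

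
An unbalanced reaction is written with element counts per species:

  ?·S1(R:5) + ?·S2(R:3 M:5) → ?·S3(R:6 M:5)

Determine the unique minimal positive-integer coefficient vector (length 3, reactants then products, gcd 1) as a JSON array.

R: 3·5+5·3 = 30 | 5·6 = 30
M: 3·0+5·5 = 25 | 5·5 = 25
gcd(3,5,5) = 1

Coefficients: [3, 5, 5]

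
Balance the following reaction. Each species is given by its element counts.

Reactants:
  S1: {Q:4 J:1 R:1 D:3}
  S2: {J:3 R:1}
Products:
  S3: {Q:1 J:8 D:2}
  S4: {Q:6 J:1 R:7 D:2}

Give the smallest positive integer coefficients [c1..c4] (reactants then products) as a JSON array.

Q: 2·4+5·0 = 8 | 2·1+1·6 = 8
J: 2·1+5·3 = 17 | 2·8+1·1 = 17
R: 2·1+5·1 = 7 | 2·0+1·7 = 7
D: 2·3+5·0 = 6 | 2·2+1·2 = 6
gcd(2,5,2,1) = 1

Coefficients: [2, 5, 2, 1]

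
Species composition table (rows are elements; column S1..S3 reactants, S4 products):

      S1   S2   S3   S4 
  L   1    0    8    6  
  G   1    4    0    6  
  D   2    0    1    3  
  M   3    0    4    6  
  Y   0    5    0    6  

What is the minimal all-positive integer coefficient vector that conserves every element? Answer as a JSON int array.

L: 6·1+6·0+3·8 = 30 | 5·6 = 30
G: 6·1+6·4+3·0 = 30 | 5·6 = 30
D: 6·2+6·0+3·1 = 15 | 5·3 = 15
M: 6·3+6·0+3·4 = 30 | 5·6 = 30
Y: 6·0+6·5+3·0 = 30 | 5·6 = 30
gcd(6,6,3,5) = 1

Coefficients: [6, 6, 3, 5]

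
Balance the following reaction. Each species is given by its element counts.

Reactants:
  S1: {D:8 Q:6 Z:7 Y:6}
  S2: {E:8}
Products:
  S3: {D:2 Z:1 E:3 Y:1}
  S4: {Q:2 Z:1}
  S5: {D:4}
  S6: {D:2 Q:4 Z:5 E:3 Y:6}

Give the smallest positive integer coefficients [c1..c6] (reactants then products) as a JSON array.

Coefficients: [3, 3, 6, 5, 2, 2]

D: 3·8+3·0 = 24 | 6·2+5·0+2·4+2·2 = 24
Q: 3·6+3·0 = 18 | 6·0+5·2+2·0+2·4 = 18
Z: 3·7+3·0 = 21 | 6·1+5·1+2·0+2·5 = 21
E: 3·0+3·8 = 24 | 6·3+5·0+2·0+2·3 = 24
Y: 3·6+3·0 = 18 | 6·1+5·0+2·0+2·6 = 18
gcd(3,3,6,5,2,2) = 1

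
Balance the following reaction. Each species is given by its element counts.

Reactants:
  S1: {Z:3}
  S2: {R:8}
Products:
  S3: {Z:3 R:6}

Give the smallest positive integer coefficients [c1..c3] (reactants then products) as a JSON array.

Coefficients: [4, 3, 4]

Z: 4·3+3·0 = 12 | 4·3 = 12
R: 4·0+3·8 = 24 | 4·6 = 24
gcd(4,3,4) = 1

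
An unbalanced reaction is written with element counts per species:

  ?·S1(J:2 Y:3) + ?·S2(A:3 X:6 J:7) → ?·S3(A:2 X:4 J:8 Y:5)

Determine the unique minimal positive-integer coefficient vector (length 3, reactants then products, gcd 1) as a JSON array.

Coefficients: [5, 2, 3]

A: 5·0+2·3 = 6 | 3·2 = 6
X: 5·0+2·6 = 12 | 3·4 = 12
J: 5·2+2·7 = 24 | 3·8 = 24
Y: 5·3+2·0 = 15 | 3·5 = 15
gcd(5,2,3) = 1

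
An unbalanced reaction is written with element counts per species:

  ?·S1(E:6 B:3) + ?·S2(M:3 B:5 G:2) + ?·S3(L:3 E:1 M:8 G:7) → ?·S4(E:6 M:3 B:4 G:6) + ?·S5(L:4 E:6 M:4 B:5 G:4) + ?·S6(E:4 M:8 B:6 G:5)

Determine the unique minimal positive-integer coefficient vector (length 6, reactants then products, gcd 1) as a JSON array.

L: 6·0+5·0+4·3 = 12 | 1·0+3·4+4·0 = 12
E: 6·6+5·0+4·1 = 40 | 1·6+3·6+4·4 = 40
M: 6·0+5·3+4·8 = 47 | 1·3+3·4+4·8 = 47
B: 6·3+5·5+4·0 = 43 | 1·4+3·5+4·6 = 43
G: 6·0+5·2+4·7 = 38 | 1·6+3·4+4·5 = 38
gcd(6,5,4,1,3,4) = 1

Coefficients: [6, 5, 4, 1, 3, 4]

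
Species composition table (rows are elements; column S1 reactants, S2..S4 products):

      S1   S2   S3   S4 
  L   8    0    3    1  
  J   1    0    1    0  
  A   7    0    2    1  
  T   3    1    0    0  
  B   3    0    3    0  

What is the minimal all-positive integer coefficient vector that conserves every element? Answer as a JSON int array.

Coefficients: [1, 3, 1, 5]

L: 1·8 = 8 | 3·0+1·3+5·1 = 8
J: 1·1 = 1 | 3·0+1·1+5·0 = 1
A: 1·7 = 7 | 3·0+1·2+5·1 = 7
T: 1·3 = 3 | 3·1+1·0+5·0 = 3
B: 1·3 = 3 | 3·0+1·3+5·0 = 3
gcd(1,3,1,5) = 1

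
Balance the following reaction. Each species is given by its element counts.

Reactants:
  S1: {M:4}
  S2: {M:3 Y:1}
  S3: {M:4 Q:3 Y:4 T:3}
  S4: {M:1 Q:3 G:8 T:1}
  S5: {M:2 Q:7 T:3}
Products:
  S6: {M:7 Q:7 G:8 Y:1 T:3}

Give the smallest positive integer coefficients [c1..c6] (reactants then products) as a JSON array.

Coefficients: [5, 2, 1, 6, 3, 6]

M: 5·4+2·3+1·4+6·1+3·2 = 42 | 6·7 = 42
Q: 5·0+2·0+1·3+6·3+3·7 = 42 | 6·7 = 42
G: 5·0+2·0+1·0+6·8+3·0 = 48 | 6·8 = 48
Y: 5·0+2·1+1·4+6·0+3·0 = 6 | 6·1 = 6
T: 5·0+2·0+1·3+6·1+3·3 = 18 | 6·3 = 18
gcd(5,2,1,6,3,6) = 1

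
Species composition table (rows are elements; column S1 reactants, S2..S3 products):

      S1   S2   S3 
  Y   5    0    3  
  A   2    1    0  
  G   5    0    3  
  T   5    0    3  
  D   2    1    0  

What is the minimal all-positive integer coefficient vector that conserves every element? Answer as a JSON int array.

Coefficients: [3, 6, 5]

Y: 3·5 = 15 | 6·0+5·3 = 15
A: 3·2 = 6 | 6·1+5·0 = 6
G: 3·5 = 15 | 6·0+5·3 = 15
T: 3·5 = 15 | 6·0+5·3 = 15
D: 3·2 = 6 | 6·1+5·0 = 6
gcd(3,6,5) = 1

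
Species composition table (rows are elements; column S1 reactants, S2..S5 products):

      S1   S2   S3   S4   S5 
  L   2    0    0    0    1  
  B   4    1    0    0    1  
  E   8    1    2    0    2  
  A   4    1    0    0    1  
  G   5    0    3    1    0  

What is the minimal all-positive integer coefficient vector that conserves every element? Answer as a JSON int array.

Coefficients: [1, 2, 1, 2, 2]

L: 1·2 = 2 | 2·0+1·0+2·0+2·1 = 2
B: 1·4 = 4 | 2·1+1·0+2·0+2·1 = 4
E: 1·8 = 8 | 2·1+1·2+2·0+2·2 = 8
A: 1·4 = 4 | 2·1+1·0+2·0+2·1 = 4
G: 1·5 = 5 | 2·0+1·3+2·1+2·0 = 5
gcd(1,2,1,2,2) = 1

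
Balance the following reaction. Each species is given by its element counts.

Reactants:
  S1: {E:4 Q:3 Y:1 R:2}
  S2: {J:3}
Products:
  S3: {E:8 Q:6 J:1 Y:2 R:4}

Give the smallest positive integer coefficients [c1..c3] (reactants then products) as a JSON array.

E: 6·4+1·0 = 24 | 3·8 = 24
Q: 6·3+1·0 = 18 | 3·6 = 18
J: 6·0+1·3 = 3 | 3·1 = 3
Y: 6·1+1·0 = 6 | 3·2 = 6
R: 6·2+1·0 = 12 | 3·4 = 12
gcd(6,1,3) = 1

Coefficients: [6, 1, 3]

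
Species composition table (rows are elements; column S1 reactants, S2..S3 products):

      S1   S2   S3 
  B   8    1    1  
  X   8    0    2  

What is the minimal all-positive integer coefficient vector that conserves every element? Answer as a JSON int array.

Coefficients: [1, 4, 4]

B: 1·8 = 8 | 4·1+4·1 = 8
X: 1·8 = 8 | 4·0+4·2 = 8
gcd(1,4,4) = 1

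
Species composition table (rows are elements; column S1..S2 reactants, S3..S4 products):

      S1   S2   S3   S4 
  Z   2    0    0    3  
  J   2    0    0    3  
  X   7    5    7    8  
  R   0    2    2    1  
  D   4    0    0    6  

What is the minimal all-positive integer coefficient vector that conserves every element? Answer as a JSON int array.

Z: 3·2+6·0 = 6 | 5·0+2·3 = 6
J: 3·2+6·0 = 6 | 5·0+2·3 = 6
X: 3·7+6·5 = 51 | 5·7+2·8 = 51
R: 3·0+6·2 = 12 | 5·2+2·1 = 12
D: 3·4+6·0 = 12 | 5·0+2·6 = 12
gcd(3,6,5,2) = 1

Coefficients: [3, 6, 5, 2]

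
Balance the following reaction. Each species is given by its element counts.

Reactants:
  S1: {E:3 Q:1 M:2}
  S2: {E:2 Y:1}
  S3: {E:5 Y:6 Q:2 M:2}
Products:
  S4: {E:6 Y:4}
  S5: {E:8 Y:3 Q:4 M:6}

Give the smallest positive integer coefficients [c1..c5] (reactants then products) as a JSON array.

Coefficients: [4, 6, 2, 3, 2]

E: 4·3+6·2+2·5 = 34 | 3·6+2·8 = 34
Y: 4·0+6·1+2·6 = 18 | 3·4+2·3 = 18
Q: 4·1+6·0+2·2 = 8 | 3·0+2·4 = 8
M: 4·2+6·0+2·2 = 12 | 3·0+2·6 = 12
gcd(4,6,2,3,2) = 1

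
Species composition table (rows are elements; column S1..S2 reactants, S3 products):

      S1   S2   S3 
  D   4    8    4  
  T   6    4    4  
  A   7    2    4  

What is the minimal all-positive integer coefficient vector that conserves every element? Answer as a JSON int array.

Coefficients: [2, 1, 4]

D: 2·4+1·8 = 16 | 4·4 = 16
T: 2·6+1·4 = 16 | 4·4 = 16
A: 2·7+1·2 = 16 | 4·4 = 16
gcd(2,1,4) = 1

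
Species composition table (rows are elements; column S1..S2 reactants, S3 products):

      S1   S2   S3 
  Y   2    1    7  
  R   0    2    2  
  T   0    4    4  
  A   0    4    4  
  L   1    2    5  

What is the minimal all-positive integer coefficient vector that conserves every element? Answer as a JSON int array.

Coefficients: [3, 1, 1]

Y: 3·2+1·1 = 7 | 1·7 = 7
R: 3·0+1·2 = 2 | 1·2 = 2
T: 3·0+1·4 = 4 | 1·4 = 4
A: 3·0+1·4 = 4 | 1·4 = 4
L: 3·1+1·2 = 5 | 1·5 = 5
gcd(3,1,1) = 1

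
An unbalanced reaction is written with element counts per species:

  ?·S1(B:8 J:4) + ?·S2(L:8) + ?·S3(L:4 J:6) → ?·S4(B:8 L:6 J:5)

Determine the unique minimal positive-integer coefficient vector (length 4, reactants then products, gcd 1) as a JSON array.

B: 6·8+4·0+1·0 = 48 | 6·8 = 48
L: 6·0+4·8+1·4 = 36 | 6·6 = 36
J: 6·4+4·0+1·6 = 30 | 6·5 = 30
gcd(6,4,1,6) = 1

Coefficients: [6, 4, 1, 6]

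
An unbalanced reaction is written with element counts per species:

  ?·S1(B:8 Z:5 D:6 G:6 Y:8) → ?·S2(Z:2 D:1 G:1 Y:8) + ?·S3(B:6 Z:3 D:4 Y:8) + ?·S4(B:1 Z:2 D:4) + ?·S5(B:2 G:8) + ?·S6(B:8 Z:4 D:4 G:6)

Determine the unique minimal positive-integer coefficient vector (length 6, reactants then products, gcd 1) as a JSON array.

Coefficients: [5, 2, 3, 2, 2, 2]

B: 5·8 = 40 | 2·0+3·6+2·1+2·2+2·8 = 40
Z: 5·5 = 25 | 2·2+3·3+2·2+2·0+2·4 = 25
D: 5·6 = 30 | 2·1+3·4+2·4+2·0+2·4 = 30
G: 5·6 = 30 | 2·1+3·0+2·0+2·8+2·6 = 30
Y: 5·8 = 40 | 2·8+3·8+2·0+2·0+2·0 = 40
gcd(5,2,3,2,2,2) = 1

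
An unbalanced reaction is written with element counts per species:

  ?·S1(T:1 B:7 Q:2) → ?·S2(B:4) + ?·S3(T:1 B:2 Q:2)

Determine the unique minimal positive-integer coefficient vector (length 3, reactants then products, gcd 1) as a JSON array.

T: 4·1 = 4 | 5·0+4·1 = 4
B: 4·7 = 28 | 5·4+4·2 = 28
Q: 4·2 = 8 | 5·0+4·2 = 8
gcd(4,5,4) = 1

Coefficients: [4, 5, 4]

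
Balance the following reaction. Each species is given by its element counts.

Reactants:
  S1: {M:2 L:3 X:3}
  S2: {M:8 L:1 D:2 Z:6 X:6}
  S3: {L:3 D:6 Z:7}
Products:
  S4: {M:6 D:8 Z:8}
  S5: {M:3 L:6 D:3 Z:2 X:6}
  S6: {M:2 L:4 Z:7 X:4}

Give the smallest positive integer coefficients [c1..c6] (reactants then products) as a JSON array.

Coefficients: [6, 3, 5, 3, 4, 3]

M: 6·2+3·8+5·0 = 36 | 3·6+4·3+3·2 = 36
L: 6·3+3·1+5·3 = 36 | 3·0+4·6+3·4 = 36
D: 6·0+3·2+5·6 = 36 | 3·8+4·3+3·0 = 36
Z: 6·0+3·6+5·7 = 53 | 3·8+4·2+3·7 = 53
X: 6·3+3·6+5·0 = 36 | 3·0+4·6+3·4 = 36
gcd(6,3,5,3,4,3) = 1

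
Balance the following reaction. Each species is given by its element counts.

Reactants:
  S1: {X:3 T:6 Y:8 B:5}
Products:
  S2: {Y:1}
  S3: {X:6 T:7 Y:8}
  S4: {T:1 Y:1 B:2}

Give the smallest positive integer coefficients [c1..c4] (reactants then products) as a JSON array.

Coefficients: [2, 3, 1, 5]

X: 2·3 = 6 | 3·0+1·6+5·0 = 6
T: 2·6 = 12 | 3·0+1·7+5·1 = 12
Y: 2·8 = 16 | 3·1+1·8+5·1 = 16
B: 2·5 = 10 | 3·0+1·0+5·2 = 10
gcd(2,3,1,5) = 1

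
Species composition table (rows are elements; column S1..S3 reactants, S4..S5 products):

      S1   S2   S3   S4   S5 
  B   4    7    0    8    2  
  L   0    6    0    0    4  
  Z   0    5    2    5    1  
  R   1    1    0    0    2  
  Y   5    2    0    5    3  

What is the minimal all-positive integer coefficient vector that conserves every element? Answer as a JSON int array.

Coefficients: [4, 2, 4, 3, 3]

B: 4·4+2·7+4·0 = 30 | 3·8+3·2 = 30
L: 4·0+2·6+4·0 = 12 | 3·0+3·4 = 12
Z: 4·0+2·5+4·2 = 18 | 3·5+3·1 = 18
R: 4·1+2·1+4·0 = 6 | 3·0+3·2 = 6
Y: 4·5+2·2+4·0 = 24 | 3·5+3·3 = 24
gcd(4,2,4,3,3) = 1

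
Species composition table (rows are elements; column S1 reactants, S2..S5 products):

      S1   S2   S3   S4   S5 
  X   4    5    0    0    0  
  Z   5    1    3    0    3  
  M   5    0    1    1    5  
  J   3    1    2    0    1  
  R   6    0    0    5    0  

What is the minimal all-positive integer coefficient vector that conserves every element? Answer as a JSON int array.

Coefficients: [5, 4, 4, 6, 3]

X: 5·4 = 20 | 4·5+4·0+6·0+3·0 = 20
Z: 5·5 = 25 | 4·1+4·3+6·0+3·3 = 25
M: 5·5 = 25 | 4·0+4·1+6·1+3·5 = 25
J: 5·3 = 15 | 4·1+4·2+6·0+3·1 = 15
R: 5·6 = 30 | 4·0+4·0+6·5+3·0 = 30
gcd(5,4,4,6,3) = 1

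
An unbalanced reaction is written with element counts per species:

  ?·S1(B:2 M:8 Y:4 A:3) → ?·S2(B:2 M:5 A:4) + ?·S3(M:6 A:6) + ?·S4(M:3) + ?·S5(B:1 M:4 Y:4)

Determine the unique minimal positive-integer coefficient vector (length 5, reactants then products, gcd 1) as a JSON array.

Coefficients: [6, 3, 1, 1, 6]

B: 6·2 = 12 | 3·2+1·0+1·0+6·1 = 12
M: 6·8 = 48 | 3·5+1·6+1·3+6·4 = 48
Y: 6·4 = 24 | 3·0+1·0+1·0+6·4 = 24
A: 6·3 = 18 | 3·4+1·6+1·0+6·0 = 18
gcd(6,3,1,1,6) = 1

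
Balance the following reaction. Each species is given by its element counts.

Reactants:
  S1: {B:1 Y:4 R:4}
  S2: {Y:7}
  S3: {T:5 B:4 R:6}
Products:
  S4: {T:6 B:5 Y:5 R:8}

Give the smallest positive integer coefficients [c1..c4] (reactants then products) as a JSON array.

T: 1·0+3·0+6·5 = 30 | 5·6 = 30
B: 1·1+3·0+6·4 = 25 | 5·5 = 25
Y: 1·4+3·7+6·0 = 25 | 5·5 = 25
R: 1·4+3·0+6·6 = 40 | 5·8 = 40
gcd(1,3,6,5) = 1

Coefficients: [1, 3, 6, 5]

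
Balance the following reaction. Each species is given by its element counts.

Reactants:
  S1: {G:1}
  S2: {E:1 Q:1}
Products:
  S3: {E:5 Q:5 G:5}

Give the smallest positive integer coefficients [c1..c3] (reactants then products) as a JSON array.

Coefficients: [5, 5, 1]

E: 5·0+5·1 = 5 | 1·5 = 5
Q: 5·0+5·1 = 5 | 1·5 = 5
G: 5·1+5·0 = 5 | 1·5 = 5
gcd(5,5,1) = 1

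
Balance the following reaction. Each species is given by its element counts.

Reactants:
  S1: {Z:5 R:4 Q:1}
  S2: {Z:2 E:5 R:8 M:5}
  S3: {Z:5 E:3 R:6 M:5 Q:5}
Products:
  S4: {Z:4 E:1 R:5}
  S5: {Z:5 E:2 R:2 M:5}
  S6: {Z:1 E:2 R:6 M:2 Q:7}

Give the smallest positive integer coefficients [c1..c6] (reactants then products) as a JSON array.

Z: 5·5+2·2+6·5 = 59 | 6·4+6·5+5·1 = 59
E: 5·0+2·5+6·3 = 28 | 6·1+6·2+5·2 = 28
R: 5·4+2·8+6·6 = 72 | 6·5+6·2+5·6 = 72
M: 5·0+2·5+6·5 = 40 | 6·0+6·5+5·2 = 40
Q: 5·1+2·0+6·5 = 35 | 6·0+6·0+5·7 = 35
gcd(5,2,6,6,6,5) = 1

Coefficients: [5, 2, 6, 6, 6, 5]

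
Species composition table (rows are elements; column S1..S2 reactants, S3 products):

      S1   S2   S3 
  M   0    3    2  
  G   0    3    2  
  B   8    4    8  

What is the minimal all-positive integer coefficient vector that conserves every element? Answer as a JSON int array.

M: 2·0+2·3 = 6 | 3·2 = 6
G: 2·0+2·3 = 6 | 3·2 = 6
B: 2·8+2·4 = 24 | 3·8 = 24
gcd(2,2,3) = 1

Coefficients: [2, 2, 3]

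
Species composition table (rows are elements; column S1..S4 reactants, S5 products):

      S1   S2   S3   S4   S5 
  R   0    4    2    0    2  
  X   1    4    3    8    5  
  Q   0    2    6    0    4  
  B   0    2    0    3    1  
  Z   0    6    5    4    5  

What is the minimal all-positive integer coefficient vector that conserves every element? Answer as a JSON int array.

R: 4·0+1·4+3·2+1·0 = 10 | 5·2 = 10
X: 4·1+1·4+3·3+1·8 = 25 | 5·5 = 25
Q: 4·0+1·2+3·6+1·0 = 20 | 5·4 = 20
B: 4·0+1·2+3·0+1·3 = 5 | 5·1 = 5
Z: 4·0+1·6+3·5+1·4 = 25 | 5·5 = 25
gcd(4,1,3,1,5) = 1

Coefficients: [4, 1, 3, 1, 5]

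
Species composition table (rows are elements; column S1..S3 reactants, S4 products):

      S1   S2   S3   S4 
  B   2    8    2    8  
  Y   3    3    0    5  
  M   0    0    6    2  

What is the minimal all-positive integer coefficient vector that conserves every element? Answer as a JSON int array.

Coefficients: [3, 2, 1, 3]

B: 3·2+2·8+1·2 = 24 | 3·8 = 24
Y: 3·3+2·3+1·0 = 15 | 3·5 = 15
M: 3·0+2·0+1·6 = 6 | 3·2 = 6
gcd(3,2,1,3) = 1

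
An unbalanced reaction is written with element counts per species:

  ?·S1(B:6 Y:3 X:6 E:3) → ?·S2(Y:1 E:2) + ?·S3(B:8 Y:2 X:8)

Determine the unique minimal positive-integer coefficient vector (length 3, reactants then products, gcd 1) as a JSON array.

B: 4·6 = 24 | 6·0+3·8 = 24
Y: 4·3 = 12 | 6·1+3·2 = 12
X: 4·6 = 24 | 6·0+3·8 = 24
E: 4·3 = 12 | 6·2+3·0 = 12
gcd(4,6,3) = 1

Coefficients: [4, 6, 3]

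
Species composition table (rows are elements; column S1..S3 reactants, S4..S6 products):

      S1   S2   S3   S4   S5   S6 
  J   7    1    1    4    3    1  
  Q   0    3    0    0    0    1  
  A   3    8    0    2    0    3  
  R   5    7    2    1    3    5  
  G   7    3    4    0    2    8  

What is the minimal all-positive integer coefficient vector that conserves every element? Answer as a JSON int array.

Coefficients: [4, 2, 5, 5, 3, 6]

J: 4·7+2·1+5·1 = 35 | 5·4+3·3+6·1 = 35
Q: 4·0+2·3+5·0 = 6 | 5·0+3·0+6·1 = 6
A: 4·3+2·8+5·0 = 28 | 5·2+3·0+6·3 = 28
R: 4·5+2·7+5·2 = 44 | 5·1+3·3+6·5 = 44
G: 4·7+2·3+5·4 = 54 | 5·0+3·2+6·8 = 54
gcd(4,2,5,5,3,6) = 1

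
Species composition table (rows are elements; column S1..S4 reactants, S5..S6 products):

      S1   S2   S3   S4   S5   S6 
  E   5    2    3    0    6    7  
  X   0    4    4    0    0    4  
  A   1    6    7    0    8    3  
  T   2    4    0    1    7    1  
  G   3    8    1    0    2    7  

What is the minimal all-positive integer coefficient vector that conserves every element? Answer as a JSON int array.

E: 5·5+1·2+2·3+3·0 = 33 | 2·6+3·7 = 33
X: 5·0+1·4+2·4+3·0 = 12 | 2·0+3·4 = 12
A: 5·1+1·6+2·7+3·0 = 25 | 2·8+3·3 = 25
T: 5·2+1·4+2·0+3·1 = 17 | 2·7+3·1 = 17
G: 5·3+1·8+2·1+3·0 = 25 | 2·2+3·7 = 25
gcd(5,1,2,3,2,3) = 1

Coefficients: [5, 1, 2, 3, 2, 3]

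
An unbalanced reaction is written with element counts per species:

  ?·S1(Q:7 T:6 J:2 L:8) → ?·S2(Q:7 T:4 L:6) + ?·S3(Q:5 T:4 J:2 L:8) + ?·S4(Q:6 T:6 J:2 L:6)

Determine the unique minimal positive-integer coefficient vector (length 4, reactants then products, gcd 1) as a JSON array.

Coefficients: [5, 1, 2, 3]

Q: 5·7 = 35 | 1·7+2·5+3·6 = 35
T: 5·6 = 30 | 1·4+2·4+3·6 = 30
J: 5·2 = 10 | 1·0+2·2+3·2 = 10
L: 5·8 = 40 | 1·6+2·8+3·6 = 40
gcd(5,1,2,3) = 1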